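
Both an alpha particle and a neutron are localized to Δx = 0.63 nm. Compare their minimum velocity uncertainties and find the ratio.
The neutron has the larger minimum velocity uncertainty, by a ratio of 4.0.

For both particles, Δp_min = ℏ/(2Δx) = 8.370e-26 kg·m/s (same for both).

The velocity uncertainty is Δv = Δp/m:
- alpha particle: Δv = 8.370e-26 / 6.645e-27 = 1.260e+01 m/s = 12.596 m/s
- neutron: Δv = 8.370e-26 / 1.675e-27 = 4.997e+01 m/s = 49.970 m/s

Ratio: 4.997e+01 / 1.260e+01 = 4.0

The lighter particle has larger velocity uncertainty because Δv ∝ 1/m.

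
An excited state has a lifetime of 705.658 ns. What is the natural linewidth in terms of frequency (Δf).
112.771 kHz

Using the energy-time uncertainty principle and E = hf:
ΔEΔt ≥ ℏ/2
hΔf·Δt ≥ ℏ/2

The minimum frequency uncertainty is:
Δf = ℏ/(2hτ) = 1/(4πτ)
Δf = 1/(4π × 7.057e-07 s)
Δf = 1.128e+05 Hz = 112.771 kHz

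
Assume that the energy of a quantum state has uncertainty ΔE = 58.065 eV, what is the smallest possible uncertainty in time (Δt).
5.668 as

Using the energy-time uncertainty principle:
ΔEΔt ≥ ℏ/2

The minimum uncertainty in time is:
Δt_min = ℏ/(2ΔE)
Δt_min = (1.055e-34 J·s) / (2 × 9.303e-18 J)
Δt_min = 5.668e-18 s = 5.668 as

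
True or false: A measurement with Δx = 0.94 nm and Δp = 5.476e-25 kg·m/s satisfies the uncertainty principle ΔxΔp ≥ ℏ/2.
Yes, it satisfies the uncertainty principle.

Calculate the product ΔxΔp:
ΔxΔp = (9.400e-10 m) × (5.476e-25 kg·m/s)
ΔxΔp = 5.147e-34 J·s

Compare to the minimum allowed value ℏ/2:
ℏ/2 = 5.273e-35 J·s

Since ΔxΔp = 5.147e-34 J·s ≥ 5.273e-35 J·s = ℏ/2,
the measurement satisfies the uncertainty principle.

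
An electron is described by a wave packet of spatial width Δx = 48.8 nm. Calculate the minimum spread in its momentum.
1.081 × 10^-27 kg·m/s

For a wave packet, the spatial width Δx and momentum spread Δp are related by the uncertainty principle:
ΔxΔp ≥ ℏ/2

The minimum momentum spread is:
Δp_min = ℏ/(2Δx)
Δp_min = (1.055e-34 J·s) / (2 × 4.880e-08 m)
Δp_min = 1.081e-27 kg·m/s

A wave packet cannot have both a well-defined position and well-defined momentum.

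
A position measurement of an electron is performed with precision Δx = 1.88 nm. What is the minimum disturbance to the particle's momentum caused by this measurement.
2.805 × 10^-26 kg·m/s

The uncertainty principle implies that measuring position disturbs momentum:
ΔxΔp ≥ ℏ/2

When we measure position with precision Δx, we necessarily introduce a momentum uncertainty:
Δp ≥ ℏ/(2Δx)
Δp_min = (1.055e-34 J·s) / (2 × 1.880e-09 m)
Δp_min = 2.805e-26 kg·m/s

The more precisely we measure position, the greater the momentum disturbance.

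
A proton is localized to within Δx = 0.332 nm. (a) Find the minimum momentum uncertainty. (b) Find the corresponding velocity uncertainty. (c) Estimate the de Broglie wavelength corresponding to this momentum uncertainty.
(a) Δp_min = 1.588 × 10^-25 kg·m/s
(b) Δv_min = 94.953 m/s
(c) λ_dB = 4.172 nm

Step-by-step:

(a) From the uncertainty principle:
Δp_min = ℏ/(2Δx) = (1.055e-34 J·s)/(2 × 3.320e-10 m) = 1.588e-25 kg·m/s

(b) The velocity uncertainty:
Δv = Δp/m = (1.588e-25 kg·m/s)/(1.673e-27 kg) = 9.495e+01 m/s = 94.953 m/s

(c) The de Broglie wavelength for this momentum:
λ = h/p = (6.626e-34 J·s)/(1.588e-25 kg·m/s) = 4.172e-09 m = 4.172 nm

Note: The de Broglie wavelength is comparable to the localization size, as expected from wave-particle duality.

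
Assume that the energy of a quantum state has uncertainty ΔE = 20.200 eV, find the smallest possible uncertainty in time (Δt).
16.292 as

Using the energy-time uncertainty principle:
ΔEΔt ≥ ℏ/2

The minimum uncertainty in time is:
Δt_min = ℏ/(2ΔE)
Δt_min = (1.055e-34 J·s) / (2 × 3.236e-18 J)
Δt_min = 1.629e-17 s = 16.292 as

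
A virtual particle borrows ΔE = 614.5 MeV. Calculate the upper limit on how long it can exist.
5.356 × 10^-25 s

Using the energy-time uncertainty principle:
ΔEΔt ≥ ℏ/2

For a virtual particle borrowing energy ΔE, the maximum lifetime is:
Δt_max = ℏ/(2ΔE)

Converting energy:
ΔE = 614.5 MeV = 9.845e-11 J

Δt_max = (1.055e-34 J·s) / (2 × 9.845e-11 J)
Δt_max = 5.356e-25 s = 5.356 × 10^-25 s

Virtual particles with higher borrowed energy exist for shorter times.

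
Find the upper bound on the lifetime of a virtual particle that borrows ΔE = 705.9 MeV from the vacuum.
4.662 × 10^-25 s

Using the energy-time uncertainty principle:
ΔEΔt ≥ ℏ/2

For a virtual particle borrowing energy ΔE, the maximum lifetime is:
Δt_max = ℏ/(2ΔE)

Converting energy:
ΔE = 705.9 MeV = 1.131e-10 J

Δt_max = (1.055e-34 J·s) / (2 × 1.131e-10 J)
Δt_max = 4.662e-25 s = 4.662 × 10^-25 s

Virtual particles with higher borrowed energy exist for shorter times.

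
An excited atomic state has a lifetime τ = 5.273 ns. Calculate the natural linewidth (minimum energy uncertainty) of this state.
62.413 neV

Using the energy-time uncertainty principle:
ΔEΔt ≥ ℏ/2

The lifetime τ represents the time uncertainty Δt.
The natural linewidth (minimum energy uncertainty) is:

ΔE = ℏ/(2τ)
ΔE = (1.055e-34 J·s) / (2 × 5.273e-09 s)
ΔE = 1.000e-26 J = 62.413 neV

This natural linewidth limits the precision of spectroscopic measurements.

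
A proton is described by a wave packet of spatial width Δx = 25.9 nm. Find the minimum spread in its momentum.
2.036 × 10^-27 kg·m/s

For a wave packet, the spatial width Δx and momentum spread Δp are related by the uncertainty principle:
ΔxΔp ≥ ℏ/2

The minimum momentum spread is:
Δp_min = ℏ/(2Δx)
Δp_min = (1.055e-34 J·s) / (2 × 2.590e-08 m)
Δp_min = 2.036e-27 kg·m/s

A wave packet cannot have both a well-defined position and well-defined momentum.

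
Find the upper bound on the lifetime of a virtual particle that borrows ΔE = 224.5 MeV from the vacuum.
1.466 ys

Using the energy-time uncertainty principle:
ΔEΔt ≥ ℏ/2

For a virtual particle borrowing energy ΔE, the maximum lifetime is:
Δt_max = ℏ/(2ΔE)

Converting energy:
ΔE = 224.5 MeV = 3.597e-11 J

Δt_max = (1.055e-34 J·s) / (2 × 3.597e-11 J)
Δt_max = 1.466e-24 s = 1.466 ys

Virtual particles with higher borrowed energy exist for shorter times.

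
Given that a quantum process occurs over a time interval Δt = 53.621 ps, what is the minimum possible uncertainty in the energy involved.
6.138 μeV

Using the energy-time uncertainty principle:
ΔEΔt ≥ ℏ/2

The minimum uncertainty in energy is:
ΔE_min = ℏ/(2Δt)
ΔE_min = (1.055e-34 J·s) / (2 × 5.362e-11 s)
ΔE_min = 9.834e-25 J = 6.138 μeV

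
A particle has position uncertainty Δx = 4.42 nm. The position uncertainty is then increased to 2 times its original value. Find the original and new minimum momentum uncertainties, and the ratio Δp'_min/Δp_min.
Original Δp_min = 1.193 × 10^-26 kg·m/s; new Δp'_min = 5.965 × 10^-27 kg·m/s; ratio Δp'_min/Δp_min = 1/2.

From the uncertainty principle ΔxΔp ≥ ℏ/2, the minimum momentum uncertainty is Δp_min = ℏ/(2Δx).

Original (Δx = 4.42 nm = 4.420e-09 m):
Δp_min = (1.055e-34 J·s)/(2 × 4.420e-09 m) = 1.193e-26 kg·m/s

When Δx → 2Δx:
Δp'_min = ℏ/(2 × 2Δx) = (1/2) × ℏ/(2Δx) = (1/2) × Δp_min
Δp'_min = 1/2 × 1.193e-26 kg·m/s = 5.965e-27 kg·m/s

Since Δp_min ∝ 1/Δx, when Δx is increased to 2 times its original value, Δp_min decreases to 1/2 of its original value.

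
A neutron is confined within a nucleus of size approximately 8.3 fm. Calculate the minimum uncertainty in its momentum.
6.353 × 10^-21 kg·m/s

Using the Heisenberg uncertainty principle:
ΔxΔp ≥ ℏ/2

With Δx ≈ L = 8.300e-15 m (the confinement size):
Δp_min = ℏ/(2Δx)
Δp_min = (1.055e-34 J·s) / (2 × 8.300e-15 m)
Δp_min = 6.353e-21 kg·m/s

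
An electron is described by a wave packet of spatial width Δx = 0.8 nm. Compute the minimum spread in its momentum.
6.591 × 10^-26 kg·m/s

For a wave packet, the spatial width Δx and momentum spread Δp are related by the uncertainty principle:
ΔxΔp ≥ ℏ/2

The minimum momentum spread is:
Δp_min = ℏ/(2Δx)
Δp_min = (1.055e-34 J·s) / (2 × 8.000e-10 m)
Δp_min = 6.591e-26 kg·m/s

A wave packet cannot have both a well-defined position and well-defined momentum.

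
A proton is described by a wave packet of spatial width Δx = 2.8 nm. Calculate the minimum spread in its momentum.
1.883 × 10^-26 kg·m/s

For a wave packet, the spatial width Δx and momentum spread Δp are related by the uncertainty principle:
ΔxΔp ≥ ℏ/2

The minimum momentum spread is:
Δp_min = ℏ/(2Δx)
Δp_min = (1.055e-34 J·s) / (2 × 2.800e-09 m)
Δp_min = 1.883e-26 kg·m/s

A wave packet cannot have both a well-defined position and well-defined momentum.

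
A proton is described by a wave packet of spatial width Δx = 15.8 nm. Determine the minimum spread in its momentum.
3.337 × 10^-27 kg·m/s

For a wave packet, the spatial width Δx and momentum spread Δp are related by the uncertainty principle:
ΔxΔp ≥ ℏ/2

The minimum momentum spread is:
Δp_min = ℏ/(2Δx)
Δp_min = (1.055e-34 J·s) / (2 × 1.580e-08 m)
Δp_min = 3.337e-27 kg·m/s

A wave packet cannot have both a well-defined position and well-defined momentum.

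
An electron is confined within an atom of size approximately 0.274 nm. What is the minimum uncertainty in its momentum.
1.924 × 10^-25 kg·m/s

Using the Heisenberg uncertainty principle:
ΔxΔp ≥ ℏ/2

With Δx ≈ L = 2.740e-10 m (the confinement size):
Δp_min = ℏ/(2Δx)
Δp_min = (1.055e-34 J·s) / (2 × 2.740e-10 m)
Δp_min = 1.924e-25 kg·m/s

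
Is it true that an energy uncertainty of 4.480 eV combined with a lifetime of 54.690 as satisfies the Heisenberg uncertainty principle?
No, it violates the uncertainty relation.

Calculate the product ΔEΔt:
ΔE = 4.480 eV = 7.178e-19 J
ΔEΔt = (7.178e-19 J) × (5.469e-17 s)
ΔEΔt = 3.926e-35 J·s

Compare to the minimum allowed value ℏ/2:
ℏ/2 = 5.273e-35 J·s

Since ΔEΔt = 3.926e-35 J·s < 5.273e-35 J·s = ℏ/2,
this violates the uncertainty relation.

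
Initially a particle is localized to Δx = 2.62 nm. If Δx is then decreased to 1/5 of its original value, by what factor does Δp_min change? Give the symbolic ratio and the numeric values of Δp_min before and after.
Original Δp_min = 2.013 × 10^-26 kg·m/s; new Δp'_min = 1.006 × 10^-25 kg·m/s; ratio Δp'_min/Δp_min = 5.

From the uncertainty principle ΔxΔp ≥ ℏ/2, the minimum momentum uncertainty is Δp_min = ℏ/(2Δx).

Original (Δx = 2.62 nm = 2.620e-09 m):
Δp_min = (1.055e-34 J·s)/(2 × 2.620e-09 m) = 2.013e-26 kg·m/s

When Δx → (1/5)Δx:
Δp'_min = ℏ/(2 × (1/5)Δx) = 5 × ℏ/(2Δx) = 5 × Δp_min
Δp'_min = 5 × 2.013e-26 kg·m/s = 1.006e-25 kg·m/s

Since Δp_min ∝ 1/Δx, when Δx is decreased to 1/5 of its original value, Δp_min increases to 5 times its original value.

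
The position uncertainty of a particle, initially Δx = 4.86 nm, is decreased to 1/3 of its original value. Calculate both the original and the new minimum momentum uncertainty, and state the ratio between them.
Original Δp_min = 1.085 × 10^-26 kg·m/s; new Δp'_min = 3.255 × 10^-26 kg·m/s; ratio Δp'_min/Δp_min = 3.

From the uncertainty principle ΔxΔp ≥ ℏ/2, the minimum momentum uncertainty is Δp_min = ℏ/(2Δx).

Original (Δx = 4.86 nm = 4.860e-09 m):
Δp_min = (1.055e-34 J·s)/(2 × 4.860e-09 m) = 1.085e-26 kg·m/s

When Δx → (1/3)Δx:
Δp'_min = ℏ/(2 × (1/3)Δx) = 3 × ℏ/(2Δx) = 3 × Δp_min
Δp'_min = 3 × 1.085e-26 kg·m/s = 3.255e-26 kg·m/s

Since Δp_min ∝ 1/Δx, when Δx is decreased to 1/3 of its original value, Δp_min increases to 3 times its original value.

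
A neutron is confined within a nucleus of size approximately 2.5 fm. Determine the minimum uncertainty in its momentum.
2.109 × 10^-20 kg·m/s

Using the Heisenberg uncertainty principle:
ΔxΔp ≥ ℏ/2

With Δx ≈ L = 2.500e-15 m (the confinement size):
Δp_min = ℏ/(2Δx)
Δp_min = (1.055e-34 J·s) / (2 × 2.500e-15 m)
Δp_min = 2.109e-20 kg·m/s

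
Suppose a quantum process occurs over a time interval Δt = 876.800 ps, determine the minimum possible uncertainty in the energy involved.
375.349 neV

Using the energy-time uncertainty principle:
ΔEΔt ≥ ℏ/2

The minimum uncertainty in energy is:
ΔE_min = ℏ/(2Δt)
ΔE_min = (1.055e-34 J·s) / (2 × 8.768e-10 s)
ΔE_min = 6.014e-26 J = 375.349 neV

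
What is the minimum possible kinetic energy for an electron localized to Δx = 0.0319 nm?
9.360 eV

Localizing a particle requires giving it sufficient momentum uncertainty:

1. From uncertainty principle: Δp ≥ ℏ/(2Δx)
   Δp_min = (1.055e-34 J·s) / (2 × 3.190e-11 m)
   Δp_min = 1.653e-24 kg·m/s

2. This momentum uncertainty corresponds to kinetic energy:
   KE ≈ (Δp)²/(2m) = (1.653e-24)²/(2 × 9.109e-31 kg)
   KE = 1.500e-18 J = 9.360 eV

Tighter localization requires more energy.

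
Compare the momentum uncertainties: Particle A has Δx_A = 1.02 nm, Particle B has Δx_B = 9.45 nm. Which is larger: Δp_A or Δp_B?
Particle A has the larger minimum momentum uncertainty, by a factor of 9.26.

For each particle, the minimum momentum uncertainty is Δp_min = ℏ/(2Δx):

Particle A: Δp_A = ℏ/(2×1.020e-09 m) = 5.169e-26 kg·m/s
Particle B: Δp_B = ℏ/(2×9.450e-09 m) = 5.580e-27 kg·m/s

Ratio: Δp_A/Δp_B = 9.26

Since Δp_min ∝ 1/Δx, the particle with smaller position uncertainty (A) has larger momentum uncertainty.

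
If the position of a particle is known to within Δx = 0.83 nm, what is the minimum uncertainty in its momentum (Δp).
6.353 × 10^-26 kg·m/s

Using the Heisenberg uncertainty principle:
ΔxΔp ≥ ℏ/2

The minimum uncertainty in momentum is:
Δp_min = ℏ/(2Δx)
Δp_min = (1.055e-34 J·s) / (2 × 8.300e-10 m)
Δp_min = 6.353e-26 kg·m/s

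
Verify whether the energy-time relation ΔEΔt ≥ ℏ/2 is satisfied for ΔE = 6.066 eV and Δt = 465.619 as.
Yes, it satisfies the uncertainty relation.

Calculate the product ΔEΔt:
ΔE = 6.066 eV = 9.719e-19 J
ΔEΔt = (9.719e-19 J) × (4.656e-16 s)
ΔEΔt = 4.525e-34 J·s

Compare to the minimum allowed value ℏ/2:
ℏ/2 = 5.273e-35 J·s

Since ΔEΔt = 4.525e-34 J·s ≥ 5.273e-35 J·s = ℏ/2,
this satisfies the uncertainty relation.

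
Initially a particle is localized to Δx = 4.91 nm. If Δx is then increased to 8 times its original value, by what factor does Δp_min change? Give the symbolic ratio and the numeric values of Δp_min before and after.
Original Δp_min = 1.074 × 10^-26 kg·m/s; new Δp'_min = 1.342 × 10^-27 kg·m/s; ratio Δp'_min/Δp_min = 1/8.

From the uncertainty principle ΔxΔp ≥ ℏ/2, the minimum momentum uncertainty is Δp_min = ℏ/(2Δx).

Original (Δx = 4.91 nm = 4.910e-09 m):
Δp_min = (1.055e-34 J·s)/(2 × 4.910e-09 m) = 1.074e-26 kg·m/s

When Δx → 8Δx:
Δp'_min = ℏ/(2 × 8Δx) = (1/8) × ℏ/(2Δx) = (1/8) × Δp_min
Δp'_min = 1/8 × 1.074e-26 kg·m/s = 1.342e-27 kg·m/s

Since Δp_min ∝ 1/Δx, when Δx is increased to 8 times its original value, Δp_min decreases to 1/8 of its original value.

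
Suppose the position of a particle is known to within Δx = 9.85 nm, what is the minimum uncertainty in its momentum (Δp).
5.353 × 10^-27 kg·m/s

Using the Heisenberg uncertainty principle:
ΔxΔp ≥ ℏ/2

The minimum uncertainty in momentum is:
Δp_min = ℏ/(2Δx)
Δp_min = (1.055e-34 J·s) / (2 × 9.850e-09 m)
Δp_min = 5.353e-27 kg·m/s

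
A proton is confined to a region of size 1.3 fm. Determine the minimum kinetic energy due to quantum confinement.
3.069 MeV

Using the uncertainty principle:

1. Position uncertainty: Δx ≈ 1.300e-15 m
2. Minimum momentum uncertainty: Δp = ℏ/(2Δx) = 4.056e-20 kg·m/s
3. Minimum kinetic energy:
   KE = (Δp)²/(2m) = (4.056e-20)²/(2 × 1.673e-27 kg)
   KE = 4.918e-13 J = 3.069 MeV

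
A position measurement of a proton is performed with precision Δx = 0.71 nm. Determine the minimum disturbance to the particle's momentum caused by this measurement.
7.427 × 10^-26 kg·m/s

The uncertainty principle implies that measuring position disturbs momentum:
ΔxΔp ≥ ℏ/2

When we measure position with precision Δx, we necessarily introduce a momentum uncertainty:
Δp ≥ ℏ/(2Δx)
Δp_min = (1.055e-34 J·s) / (2 × 7.100e-10 m)
Δp_min = 7.427e-26 kg·m/s

The more precisely we measure position, the greater the momentum disturbance.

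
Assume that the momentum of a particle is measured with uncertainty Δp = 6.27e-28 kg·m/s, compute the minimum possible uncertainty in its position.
84.097 nm

Using the Heisenberg uncertainty principle:
ΔxΔp ≥ ℏ/2

The minimum uncertainty in position is:
Δx_min = ℏ/(2Δp)
Δx_min = (1.055e-34 J·s) / (2 × 6.270e-28 kg·m/s)
Δx_min = 8.410e-08 m = 84.097 nm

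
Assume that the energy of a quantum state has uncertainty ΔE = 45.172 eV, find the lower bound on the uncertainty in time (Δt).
7.286 as

Using the energy-time uncertainty principle:
ΔEΔt ≥ ℏ/2

The minimum uncertainty in time is:
Δt_min = ℏ/(2ΔE)
Δt_min = (1.055e-34 J·s) / (2 × 7.237e-18 J)
Δt_min = 7.286e-18 s = 7.286 as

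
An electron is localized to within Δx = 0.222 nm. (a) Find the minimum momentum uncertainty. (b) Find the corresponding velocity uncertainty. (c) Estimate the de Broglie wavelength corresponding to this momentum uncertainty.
(a) Δp_min = 2.375 × 10^-25 kg·m/s
(b) Δv_min = 260.738 km/s
(c) λ_dB = 2.790 nm

Step-by-step:

(a) From the uncertainty principle:
Δp_min = ℏ/(2Δx) = (1.055e-34 J·s)/(2 × 2.220e-10 m) = 2.375e-25 kg·m/s

(b) The velocity uncertainty:
Δv = Δp/m = (2.375e-25 kg·m/s)/(9.109e-31 kg) = 2.607e+05 m/s = 260.738 km/s

(c) The de Broglie wavelength for this momentum:
λ = h/p = (6.626e-34 J·s)/(2.375e-25 kg·m/s) = 2.790e-09 m = 2.790 nm

Note: The de Broglie wavelength is comparable to the localization size, as expected from wave-particle duality.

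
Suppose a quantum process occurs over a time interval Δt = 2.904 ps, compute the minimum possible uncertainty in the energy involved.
113.329 μeV

Using the energy-time uncertainty principle:
ΔEΔt ≥ ℏ/2

The minimum uncertainty in energy is:
ΔE_min = ℏ/(2Δt)
ΔE_min = (1.055e-34 J·s) / (2 × 2.904e-12 s)
ΔE_min = 1.816e-23 J = 113.329 μeV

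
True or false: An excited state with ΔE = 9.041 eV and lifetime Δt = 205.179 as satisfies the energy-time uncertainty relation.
Yes, it satisfies the uncertainty relation.

Calculate the product ΔEΔt:
ΔE = 9.041 eV = 1.449e-18 J
ΔEΔt = (1.449e-18 J) × (2.052e-16 s)
ΔEΔt = 2.972e-34 J·s

Compare to the minimum allowed value ℏ/2:
ℏ/2 = 5.273e-35 J·s

Since ΔEΔt = 2.972e-34 J·s ≥ 5.273e-35 J·s = ℏ/2,
this satisfies the uncertainty relation.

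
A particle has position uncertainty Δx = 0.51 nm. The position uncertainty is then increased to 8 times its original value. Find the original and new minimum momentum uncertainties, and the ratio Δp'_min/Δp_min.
Original Δp_min = 1.034 × 10^-25 kg·m/s; new Δp'_min = 1.292 × 10^-26 kg·m/s; ratio Δp'_min/Δp_min = 1/8.

From the uncertainty principle ΔxΔp ≥ ℏ/2, the minimum momentum uncertainty is Δp_min = ℏ/(2Δx).

Original (Δx = 0.51 nm = 5.100e-10 m):
Δp_min = (1.055e-34 J·s)/(2 × 5.100e-10 m) = 1.034e-25 kg·m/s

When Δx → 8Δx:
Δp'_min = ℏ/(2 × 8Δx) = (1/8) × ℏ/(2Δx) = (1/8) × Δp_min
Δp'_min = 1/8 × 1.034e-25 kg·m/s = 1.292e-26 kg·m/s

Since Δp_min ∝ 1/Δx, when Δx is increased to 8 times its original value, Δp_min decreases to 1/8 of its original value.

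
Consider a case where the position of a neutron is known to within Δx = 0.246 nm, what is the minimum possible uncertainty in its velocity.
127.972 m/s

Using the Heisenberg uncertainty principle and Δp = mΔv:
ΔxΔp ≥ ℏ/2
Δx(mΔv) ≥ ℏ/2

The minimum uncertainty in velocity is:
Δv_min = ℏ/(2mΔx)
Δv_min = (1.055e-34 J·s) / (2 × 1.675e-27 kg × 2.460e-10 m)
Δv_min = 1.280e+02 m/s = 127.972 m/s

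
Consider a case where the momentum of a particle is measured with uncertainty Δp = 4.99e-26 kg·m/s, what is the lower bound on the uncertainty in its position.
1.057 nm

Using the Heisenberg uncertainty principle:
ΔxΔp ≥ ℏ/2

The minimum uncertainty in position is:
Δx_min = ℏ/(2Δp)
Δx_min = (1.055e-34 J·s) / (2 × 4.990e-26 kg·m/s)
Δx_min = 1.057e-09 m = 1.057 nm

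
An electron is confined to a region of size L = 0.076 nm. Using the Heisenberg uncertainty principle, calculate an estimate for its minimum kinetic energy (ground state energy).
1.649 eV

Using the uncertainty principle to estimate ground state energy:

1. The position uncertainty is approximately the confinement size:
   Δx ≈ L = 7.600e-11 m

2. From ΔxΔp ≥ ℏ/2, the minimum momentum uncertainty is:
   Δp ≈ ℏ/(2L) = 6.938e-25 kg·m/s

3. The kinetic energy is approximately:
   KE ≈ (Δp)²/(2m) = (6.938e-25)²/(2 × 9.109e-31 kg)
   KE ≈ 2.642e-19 J = 1.649 eV

This is an order-of-magnitude estimate of the ground state energy.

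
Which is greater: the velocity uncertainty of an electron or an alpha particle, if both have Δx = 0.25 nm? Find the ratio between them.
The electron has the larger minimum velocity uncertainty, by a ratio of 7294.3.

For both particles, Δp_min = ℏ/(2Δx) = 2.109e-25 kg·m/s (same for both).

The velocity uncertainty is Δv = Δp/m:
- electron: Δv = 2.109e-25 / 9.109e-31 = 2.315e+05 m/s = 231.535 km/s
- alpha particle: Δv = 2.109e-25 / 6.645e-27 = 3.174e+01 m/s = 31.742 m/s

Ratio: 2.315e+05 / 3.174e+01 = 7294.3

The lighter particle has larger velocity uncertainty because Δv ∝ 1/m.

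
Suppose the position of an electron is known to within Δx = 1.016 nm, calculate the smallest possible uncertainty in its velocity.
56.972 km/s

Using the Heisenberg uncertainty principle and Δp = mΔv:
ΔxΔp ≥ ℏ/2
Δx(mΔv) ≥ ℏ/2

The minimum uncertainty in velocity is:
Δv_min = ℏ/(2mΔx)
Δv_min = (1.055e-34 J·s) / (2 × 9.109e-31 kg × 1.016e-09 m)
Δv_min = 5.697e+04 m/s = 56.972 km/s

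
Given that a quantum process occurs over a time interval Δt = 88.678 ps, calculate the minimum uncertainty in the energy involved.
3.711 μeV

Using the energy-time uncertainty principle:
ΔEΔt ≥ ℏ/2

The minimum uncertainty in energy is:
ΔE_min = ℏ/(2Δt)
ΔE_min = (1.055e-34 J·s) / (2 × 8.868e-11 s)
ΔE_min = 5.946e-25 J = 3.711 μeV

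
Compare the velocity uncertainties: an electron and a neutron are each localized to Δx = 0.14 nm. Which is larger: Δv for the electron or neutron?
The electron has the larger minimum velocity uncertainty, by a ratio of 1838.7.

For both particles, Δp_min = ℏ/(2Δx) = 3.766e-25 kg·m/s (same for both).

The velocity uncertainty is Δv = Δp/m:
- electron: Δv = 3.766e-25 / 9.109e-31 = 4.135e+05 m/s = 413.456 km/s
- neutron: Δv = 3.766e-25 / 1.675e-27 = 2.249e+02 m/s = 224.865 m/s

Ratio: 4.135e+05 / 2.249e+02 = 1838.7

The lighter particle has larger velocity uncertainty because Δv ∝ 1/m.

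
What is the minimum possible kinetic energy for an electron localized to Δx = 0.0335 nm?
8.487 eV

Localizing a particle requires giving it sufficient momentum uncertainty:

1. From uncertainty principle: Δp ≥ ℏ/(2Δx)
   Δp_min = (1.055e-34 J·s) / (2 × 3.350e-11 m)
   Δp_min = 1.574e-24 kg·m/s

2. This momentum uncertainty corresponds to kinetic energy:
   KE ≈ (Δp)²/(2m) = (1.574e-24)²/(2 × 9.109e-31 kg)
   KE = 1.360e-18 J = 8.487 eV

Tighter localization requires more energy.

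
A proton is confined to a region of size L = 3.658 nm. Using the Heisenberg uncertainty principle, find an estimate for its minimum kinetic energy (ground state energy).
387.674 neV

Using the uncertainty principle to estimate ground state energy:

1. The position uncertainty is approximately the confinement size:
   Δx ≈ L = 3.658e-09 m

2. From ΔxΔp ≥ ℏ/2, the minimum momentum uncertainty is:
   Δp ≈ ℏ/(2L) = 1.441e-26 kg·m/s

3. The kinetic energy is approximately:
   KE ≈ (Δp)²/(2m) = (1.441e-26)²/(2 × 1.673e-27 kg)
   KE ≈ 6.211e-26 J = 387.674 neV

This is an order-of-magnitude estimate of the ground state energy.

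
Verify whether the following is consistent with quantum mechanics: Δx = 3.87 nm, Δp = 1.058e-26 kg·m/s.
No, it violates the uncertainty principle (impossible measurement).

Calculate the product ΔxΔp:
ΔxΔp = (3.870e-09 m) × (1.058e-26 kg·m/s)
ΔxΔp = 4.094e-35 J·s

Compare to the minimum allowed value ℏ/2:
ℏ/2 = 5.273e-35 J·s

Since ΔxΔp = 4.094e-35 J·s < 5.273e-35 J·s = ℏ/2,
the measurement violates the uncertainty principle.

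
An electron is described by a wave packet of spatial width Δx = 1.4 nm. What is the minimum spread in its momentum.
3.766 × 10^-26 kg·m/s

For a wave packet, the spatial width Δx and momentum spread Δp are related by the uncertainty principle:
ΔxΔp ≥ ℏ/2

The minimum momentum spread is:
Δp_min = ℏ/(2Δx)
Δp_min = (1.055e-34 J·s) / (2 × 1.400e-09 m)
Δp_min = 3.766e-26 kg·m/s

A wave packet cannot have both a well-defined position and well-defined momentum.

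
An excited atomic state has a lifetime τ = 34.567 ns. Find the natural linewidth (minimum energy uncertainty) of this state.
9.521 neV

Using the energy-time uncertainty principle:
ΔEΔt ≥ ℏ/2

The lifetime τ represents the time uncertainty Δt.
The natural linewidth (minimum energy uncertainty) is:

ΔE = ℏ/(2τ)
ΔE = (1.055e-34 J·s) / (2 × 3.457e-08 s)
ΔE = 1.525e-27 J = 9.521 neV

This natural linewidth limits the precision of spectroscopic measurements.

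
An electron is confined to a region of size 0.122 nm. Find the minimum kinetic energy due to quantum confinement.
639.946 meV

Using the uncertainty principle:

1. Position uncertainty: Δx ≈ 1.220e-10 m
2. Minimum momentum uncertainty: Δp = ℏ/(2Δx) = 4.322e-25 kg·m/s
3. Minimum kinetic energy:
   KE = (Δp)²/(2m) = (4.322e-25)²/(2 × 9.109e-31 kg)
   KE = 1.025e-19 J = 639.946 meV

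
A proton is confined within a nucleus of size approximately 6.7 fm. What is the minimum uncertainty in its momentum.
7.870 × 10^-21 kg·m/s

Using the Heisenberg uncertainty principle:
ΔxΔp ≥ ℏ/2

With Δx ≈ L = 6.700e-15 m (the confinement size):
Δp_min = ℏ/(2Δx)
Δp_min = (1.055e-34 J·s) / (2 × 6.700e-15 m)
Δp_min = 7.870e-21 kg·m/s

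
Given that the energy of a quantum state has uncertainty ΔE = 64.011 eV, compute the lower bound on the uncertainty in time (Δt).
5.141 as

Using the energy-time uncertainty principle:
ΔEΔt ≥ ℏ/2

The minimum uncertainty in time is:
Δt_min = ℏ/(2ΔE)
Δt_min = (1.055e-34 J·s) / (2 × 1.026e-17 J)
Δt_min = 5.141e-18 s = 5.141 as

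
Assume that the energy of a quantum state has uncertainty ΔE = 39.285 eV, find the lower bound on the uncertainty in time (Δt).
8.377 as

Using the energy-time uncertainty principle:
ΔEΔt ≥ ℏ/2

The minimum uncertainty in time is:
Δt_min = ℏ/(2ΔE)
Δt_min = (1.055e-34 J·s) / (2 × 6.294e-18 J)
Δt_min = 8.377e-18 s = 8.377 as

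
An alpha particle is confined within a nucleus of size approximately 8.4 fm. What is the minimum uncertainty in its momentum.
6.277 × 10^-21 kg·m/s

Using the Heisenberg uncertainty principle:
ΔxΔp ≥ ℏ/2

With Δx ≈ L = 8.400e-15 m (the confinement size):
Δp_min = ℏ/(2Δx)
Δp_min = (1.055e-34 J·s) / (2 × 8.400e-15 m)
Δp_min = 6.277e-21 kg·m/s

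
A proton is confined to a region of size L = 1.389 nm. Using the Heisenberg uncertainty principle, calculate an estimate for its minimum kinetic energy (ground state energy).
2.689 μeV

Using the uncertainty principle to estimate ground state energy:

1. The position uncertainty is approximately the confinement size:
   Δx ≈ L = 1.389e-09 m

2. From ΔxΔp ≥ ℏ/2, the minimum momentum uncertainty is:
   Δp ≈ ℏ/(2L) = 3.796e-26 kg·m/s

3. The kinetic energy is approximately:
   KE ≈ (Δp)²/(2m) = (3.796e-26)²/(2 × 1.673e-27 kg)
   KE ≈ 4.308e-25 J = 2.689 μeV

This is an order-of-magnitude estimate of the ground state energy.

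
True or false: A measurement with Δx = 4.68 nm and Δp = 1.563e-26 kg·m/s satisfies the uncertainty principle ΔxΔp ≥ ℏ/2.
Yes, it satisfies the uncertainty principle.

Calculate the product ΔxΔp:
ΔxΔp = (4.680e-09 m) × (1.563e-26 kg·m/s)
ΔxΔp = 7.315e-35 J·s

Compare to the minimum allowed value ℏ/2:
ℏ/2 = 5.273e-35 J·s

Since ΔxΔp = 7.315e-35 J·s ≥ 5.273e-35 J·s = ℏ/2,
the measurement satisfies the uncertainty principle.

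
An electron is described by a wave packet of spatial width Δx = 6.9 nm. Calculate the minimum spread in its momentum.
7.642 × 10^-27 kg·m/s

For a wave packet, the spatial width Δx and momentum spread Δp are related by the uncertainty principle:
ΔxΔp ≥ ℏ/2

The minimum momentum spread is:
Δp_min = ℏ/(2Δx)
Δp_min = (1.055e-34 J·s) / (2 × 6.900e-09 m)
Δp_min = 7.642e-27 kg·m/s

A wave packet cannot have both a well-defined position and well-defined momentum.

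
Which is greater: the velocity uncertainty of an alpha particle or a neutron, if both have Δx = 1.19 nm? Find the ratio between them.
The neutron has the larger minimum velocity uncertainty, by a ratio of 4.0.

For both particles, Δp_min = ℏ/(2Δx) = 4.431e-26 kg·m/s (same for both).

The velocity uncertainty is Δv = Δp/m:
- alpha particle: Δv = 4.431e-26 / 6.645e-27 = 6.668e+00 m/s = 6.668 m/s
- neutron: Δv = 4.431e-26 / 1.675e-27 = 2.645e+01 m/s = 26.455 m/s

Ratio: 2.645e+01 / 6.668e+00 = 4.0

The lighter particle has larger velocity uncertainty because Δv ∝ 1/m.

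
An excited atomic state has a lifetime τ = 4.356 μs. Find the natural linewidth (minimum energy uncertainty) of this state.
75.552 peV

Using the energy-time uncertainty principle:
ΔEΔt ≥ ℏ/2

The lifetime τ represents the time uncertainty Δt.
The natural linewidth (minimum energy uncertainty) is:

ΔE = ℏ/(2τ)
ΔE = (1.055e-34 J·s) / (2 × 4.356e-06 s)
ΔE = 1.210e-29 J = 75.552 peV

This natural linewidth limits the precision of spectroscopic measurements.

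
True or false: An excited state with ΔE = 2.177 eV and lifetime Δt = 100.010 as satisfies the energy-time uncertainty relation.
No, it violates the uncertainty relation.

Calculate the product ΔEΔt:
ΔE = 2.177 eV = 3.488e-19 J
ΔEΔt = (3.488e-19 J) × (1.000e-16 s)
ΔEΔt = 3.488e-35 J·s

Compare to the minimum allowed value ℏ/2:
ℏ/2 = 5.273e-35 J·s

Since ΔEΔt = 3.488e-35 J·s < 5.273e-35 J·s = ℏ/2,
this violates the uncertainty relation.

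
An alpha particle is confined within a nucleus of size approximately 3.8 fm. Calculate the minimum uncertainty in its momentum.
1.388 × 10^-20 kg·m/s

Using the Heisenberg uncertainty principle:
ΔxΔp ≥ ℏ/2

With Δx ≈ L = 3.800e-15 m (the confinement size):
Δp_min = ℏ/(2Δx)
Δp_min = (1.055e-34 J·s) / (2 × 3.800e-15 m)
Δp_min = 1.388e-20 kg·m/s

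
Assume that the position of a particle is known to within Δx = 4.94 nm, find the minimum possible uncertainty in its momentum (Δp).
1.067 × 10^-26 kg·m/s

Using the Heisenberg uncertainty principle:
ΔxΔp ≥ ℏ/2

The minimum uncertainty in momentum is:
Δp_min = ℏ/(2Δx)
Δp_min = (1.055e-34 J·s) / (2 × 4.940e-09 m)
Δp_min = 1.067e-26 kg·m/s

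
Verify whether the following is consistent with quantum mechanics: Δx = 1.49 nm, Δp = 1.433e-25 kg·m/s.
Yes, it satisfies the uncertainty principle.

Calculate the product ΔxΔp:
ΔxΔp = (1.490e-09 m) × (1.433e-25 kg·m/s)
ΔxΔp = 2.135e-34 J·s

Compare to the minimum allowed value ℏ/2:
ℏ/2 = 5.273e-35 J·s

Since ΔxΔp = 2.135e-34 J·s ≥ 5.273e-35 J·s = ℏ/2,
the measurement satisfies the uncertainty principle.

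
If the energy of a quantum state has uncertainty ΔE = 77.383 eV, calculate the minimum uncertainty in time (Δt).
4.253 as

Using the energy-time uncertainty principle:
ΔEΔt ≥ ℏ/2

The minimum uncertainty in time is:
Δt_min = ℏ/(2ΔE)
Δt_min = (1.055e-34 J·s) / (2 × 1.240e-17 J)
Δt_min = 4.253e-18 s = 4.253 as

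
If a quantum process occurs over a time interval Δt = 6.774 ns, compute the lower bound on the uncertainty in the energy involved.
48.584 neV

Using the energy-time uncertainty principle:
ΔEΔt ≥ ℏ/2

The minimum uncertainty in energy is:
ΔE_min = ℏ/(2Δt)
ΔE_min = (1.055e-34 J·s) / (2 × 6.774e-09 s)
ΔE_min = 7.784e-27 J = 48.584 neV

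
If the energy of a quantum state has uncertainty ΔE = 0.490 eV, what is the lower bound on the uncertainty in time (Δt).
671.645 as

Using the energy-time uncertainty principle:
ΔEΔt ≥ ℏ/2

The minimum uncertainty in time is:
Δt_min = ℏ/(2ΔE)
Δt_min = (1.055e-34 J·s) / (2 × 7.851e-20 J)
Δt_min = 6.716e-16 s = 671.645 as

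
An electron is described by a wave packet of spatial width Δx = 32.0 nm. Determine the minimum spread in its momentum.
1.648 × 10^-27 kg·m/s

For a wave packet, the spatial width Δx and momentum spread Δp are related by the uncertainty principle:
ΔxΔp ≥ ℏ/2

The minimum momentum spread is:
Δp_min = ℏ/(2Δx)
Δp_min = (1.055e-34 J·s) / (2 × 3.200e-08 m)
Δp_min = 1.648e-27 kg·m/s

A wave packet cannot have both a well-defined position and well-defined momentum.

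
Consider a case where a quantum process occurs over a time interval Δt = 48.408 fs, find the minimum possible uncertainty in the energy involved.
6.799 meV

Using the energy-time uncertainty principle:
ΔEΔt ≥ ℏ/2

The minimum uncertainty in energy is:
ΔE_min = ℏ/(2Δt)
ΔE_min = (1.055e-34 J·s) / (2 × 4.841e-14 s)
ΔE_min = 1.089e-21 J = 6.799 meV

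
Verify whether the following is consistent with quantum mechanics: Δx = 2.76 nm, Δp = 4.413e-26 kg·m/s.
Yes, it satisfies the uncertainty principle.

Calculate the product ΔxΔp:
ΔxΔp = (2.760e-09 m) × (4.413e-26 kg·m/s)
ΔxΔp = 1.218e-34 J·s

Compare to the minimum allowed value ℏ/2:
ℏ/2 = 5.273e-35 J·s

Since ΔxΔp = 1.218e-34 J·s ≥ 5.273e-35 J·s = ℏ/2,
the measurement satisfies the uncertainty principle.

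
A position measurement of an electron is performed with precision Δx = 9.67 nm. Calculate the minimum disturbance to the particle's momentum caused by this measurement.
5.453 × 10^-27 kg·m/s

The uncertainty principle implies that measuring position disturbs momentum:
ΔxΔp ≥ ℏ/2

When we measure position with precision Δx, we necessarily introduce a momentum uncertainty:
Δp ≥ ℏ/(2Δx)
Δp_min = (1.055e-34 J·s) / (2 × 9.670e-09 m)
Δp_min = 5.453e-27 kg·m/s

The more precisely we measure position, the greater the momentum disturbance.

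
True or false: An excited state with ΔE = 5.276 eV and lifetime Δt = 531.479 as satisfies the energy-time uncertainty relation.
Yes, it satisfies the uncertainty relation.

Calculate the product ΔEΔt:
ΔE = 5.276 eV = 8.453e-19 J
ΔEΔt = (8.453e-19 J) × (5.315e-16 s)
ΔEΔt = 4.493e-34 J·s

Compare to the minimum allowed value ℏ/2:
ℏ/2 = 5.273e-35 J·s

Since ΔEΔt = 4.493e-34 J·s ≥ 5.273e-35 J·s = ℏ/2,
this satisfies the uncertainty relation.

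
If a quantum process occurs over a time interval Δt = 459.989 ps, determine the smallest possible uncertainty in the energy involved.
715.465 neV

Using the energy-time uncertainty principle:
ΔEΔt ≥ ℏ/2

The minimum uncertainty in energy is:
ΔE_min = ℏ/(2Δt)
ΔE_min = (1.055e-34 J·s) / (2 × 4.600e-10 s)
ΔE_min = 1.146e-25 J = 715.465 neV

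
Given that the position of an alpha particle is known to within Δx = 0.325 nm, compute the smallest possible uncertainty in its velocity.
24.417 m/s

Using the Heisenberg uncertainty principle and Δp = mΔv:
ΔxΔp ≥ ℏ/2
Δx(mΔv) ≥ ℏ/2

The minimum uncertainty in velocity is:
Δv_min = ℏ/(2mΔx)
Δv_min = (1.055e-34 J·s) / (2 × 6.645e-27 kg × 3.250e-10 m)
Δv_min = 2.442e+01 m/s = 24.417 m/s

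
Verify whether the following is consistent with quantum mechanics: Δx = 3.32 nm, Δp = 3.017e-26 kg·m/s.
Yes, it satisfies the uncertainty principle.

Calculate the product ΔxΔp:
ΔxΔp = (3.320e-09 m) × (3.017e-26 kg·m/s)
ΔxΔp = 1.002e-34 J·s

Compare to the minimum allowed value ℏ/2:
ℏ/2 = 5.273e-35 J·s

Since ΔxΔp = 1.002e-34 J·s ≥ 5.273e-35 J·s = ℏ/2,
the measurement satisfies the uncertainty principle.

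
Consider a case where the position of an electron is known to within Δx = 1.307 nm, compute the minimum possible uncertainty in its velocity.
44.288 km/s

Using the Heisenberg uncertainty principle and Δp = mΔv:
ΔxΔp ≥ ℏ/2
Δx(mΔv) ≥ ℏ/2

The minimum uncertainty in velocity is:
Δv_min = ℏ/(2mΔx)
Δv_min = (1.055e-34 J·s) / (2 × 9.109e-31 kg × 1.307e-09 m)
Δv_min = 4.429e+04 m/s = 44.288 km/s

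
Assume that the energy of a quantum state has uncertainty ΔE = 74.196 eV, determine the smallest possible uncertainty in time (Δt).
4.436 as

Using the energy-time uncertainty principle:
ΔEΔt ≥ ℏ/2

The minimum uncertainty in time is:
Δt_min = ℏ/(2ΔE)
Δt_min = (1.055e-34 J·s) / (2 × 1.189e-17 J)
Δt_min = 4.436e-18 s = 4.436 as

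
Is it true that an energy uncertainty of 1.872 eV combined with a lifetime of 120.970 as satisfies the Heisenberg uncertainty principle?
No, it violates the uncertainty relation.

Calculate the product ΔEΔt:
ΔE = 1.872 eV = 2.999e-19 J
ΔEΔt = (2.999e-19 J) × (1.210e-16 s)
ΔEΔt = 3.628e-35 J·s

Compare to the minimum allowed value ℏ/2:
ℏ/2 = 5.273e-35 J·s

Since ΔEΔt = 3.628e-35 J·s < 5.273e-35 J·s = ℏ/2,
this violates the uncertainty relation.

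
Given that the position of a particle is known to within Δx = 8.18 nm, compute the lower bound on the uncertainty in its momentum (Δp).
6.446 × 10^-27 kg·m/s

Using the Heisenberg uncertainty principle:
ΔxΔp ≥ ℏ/2

The minimum uncertainty in momentum is:
Δp_min = ℏ/(2Δx)
Δp_min = (1.055e-34 J·s) / (2 × 8.180e-09 m)
Δp_min = 6.446e-27 kg·m/s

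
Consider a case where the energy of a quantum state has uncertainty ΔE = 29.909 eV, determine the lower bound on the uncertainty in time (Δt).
11.004 as

Using the energy-time uncertainty principle:
ΔEΔt ≥ ℏ/2

The minimum uncertainty in time is:
Δt_min = ℏ/(2ΔE)
Δt_min = (1.055e-34 J·s) / (2 × 4.792e-18 J)
Δt_min = 1.100e-17 s = 11.004 as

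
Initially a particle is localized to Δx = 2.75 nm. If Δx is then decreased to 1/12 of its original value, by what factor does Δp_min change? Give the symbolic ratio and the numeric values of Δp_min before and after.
Original Δp_min = 1.917 × 10^-26 kg·m/s; new Δp'_min = 2.301 × 10^-25 kg·m/s; ratio Δp'_min/Δp_min = 12.

From the uncertainty principle ΔxΔp ≥ ℏ/2, the minimum momentum uncertainty is Δp_min = ℏ/(2Δx).

Original (Δx = 2.75 nm = 2.750e-09 m):
Δp_min = (1.055e-34 J·s)/(2 × 2.750e-09 m) = 1.917e-26 kg·m/s

When Δx → (1/12)Δx:
Δp'_min = ℏ/(2 × (1/12)Δx) = 12 × ℏ/(2Δx) = 12 × Δp_min
Δp'_min = 12 × 1.917e-26 kg·m/s = 2.301e-25 kg·m/s

Since Δp_min ∝ 1/Δx, when Δx is decreased to 1/12 of its original value, Δp_min increases to 12 times its original value.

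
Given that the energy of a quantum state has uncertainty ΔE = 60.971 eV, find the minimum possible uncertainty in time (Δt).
5.398 as

Using the energy-time uncertainty principle:
ΔEΔt ≥ ℏ/2

The minimum uncertainty in time is:
Δt_min = ℏ/(2ΔE)
Δt_min = (1.055e-34 J·s) / (2 × 9.769e-18 J)
Δt_min = 5.398e-18 s = 5.398 as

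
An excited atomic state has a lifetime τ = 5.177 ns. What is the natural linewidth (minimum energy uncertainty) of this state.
63.571 neV

Using the energy-time uncertainty principle:
ΔEΔt ≥ ℏ/2

The lifetime τ represents the time uncertainty Δt.
The natural linewidth (minimum energy uncertainty) is:

ΔE = ℏ/(2τ)
ΔE = (1.055e-34 J·s) / (2 × 5.177e-09 s)
ΔE = 1.019e-26 J = 63.571 neV

This natural linewidth limits the precision of spectroscopic measurements.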